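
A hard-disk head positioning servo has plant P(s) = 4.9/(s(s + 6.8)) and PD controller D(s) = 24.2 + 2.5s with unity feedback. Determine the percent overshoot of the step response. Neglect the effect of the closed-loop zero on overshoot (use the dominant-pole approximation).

Forward path: (24.2 + 2.5s)·4.9/(s(s+6.8)). The closed-loop characteristic equation is s² + (6.8 + 4.9·2.5)s + 4.9·24.2 = 0.
That is s² + 19.05s + 118.6 = 0, so ω_n = 10.89 rad/s and ζ = 19.05/(2·10.89) = 0.8747.
%OS = 100·exp(−πζ/√(1−ζ²)) = 0.345%.

0.345%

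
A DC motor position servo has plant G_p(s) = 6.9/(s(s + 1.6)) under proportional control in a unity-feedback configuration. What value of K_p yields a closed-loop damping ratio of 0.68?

K_p = 0.201

Closed-loop characteristic equation: s² + 1.6s + K_p·6.9 = 0.
So ω_n = √(6.9K_p) and 2ζω_n = 1.6, giving ζ = 1.6/(2√(6.9K_p)).
Setting ζ = 0.68: √(6.9K_p) = 1.6/(2·0.68) = 1.176, so K_p = 1.384/6.9 = 0.201.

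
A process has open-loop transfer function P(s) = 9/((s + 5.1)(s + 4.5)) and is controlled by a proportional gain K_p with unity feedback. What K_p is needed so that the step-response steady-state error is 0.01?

Steady-state error for a unit step on this type-0 loop is 1/(1 + K_p·P(0)).
P(0) = 0.3922. Require 1/(1 + K_p·0.3922) = 0.01, so 1 + 0.3922·K_p = 100.
K_p = (100 − 1)/0.3922 = 252.

K_p = 252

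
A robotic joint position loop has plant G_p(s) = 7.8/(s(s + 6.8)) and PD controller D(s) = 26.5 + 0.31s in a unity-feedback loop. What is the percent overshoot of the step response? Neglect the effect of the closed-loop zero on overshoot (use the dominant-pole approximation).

Forward path: (26.5 + 0.31s)·7.8/(s(s+6.8)). The closed-loop characteristic equation is s² + (6.8 + 7.8·0.31)s + 7.8·26.5 = 0.
That is s² + 9.218s + 206.7 = 0, so ω_n = 14.38 rad/s and ζ = 9.218/(2·14.38) = 0.3206.
%OS = 100·exp(−πζ/√(1−ζ²)) = 34.5%.

34.5%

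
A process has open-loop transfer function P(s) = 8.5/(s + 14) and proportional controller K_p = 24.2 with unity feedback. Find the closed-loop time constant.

τ = 0.00455 s

Closed-loop transfer function: T(s) = K_p·P(s)/(1 + K_p·P(s)) = 205.7/(s + 14 + 205.7) = 205.7/(s + 219.7).
Time constant τ = 1/219.7 = 0.00455 s.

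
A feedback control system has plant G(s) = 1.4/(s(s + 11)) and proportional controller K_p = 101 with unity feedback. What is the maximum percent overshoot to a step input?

19.4%

From 1 + K_pG(s) = 0: s² + 11s + 141.4 = 0 ⇒ ω_n = 11.89, ζ = 0.4625.
%OS = 100·exp(−πζ/√(1−ζ²)) = 100·exp(−π·0.4625/√0.7861) = 19.4%.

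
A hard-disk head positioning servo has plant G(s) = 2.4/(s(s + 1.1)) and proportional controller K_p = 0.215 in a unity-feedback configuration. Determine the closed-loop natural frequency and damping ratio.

ω_n = 0.718 rad/s, ζ = 0.766

1 + K_p·G(s) = 0 gives s² + 1.1s + 0.516 = 0.
Matching s² + 2ζω_n s + ω_n²: ω_n = √0.516 = 0.7183 rad/s and 2ζω_n = 1.1, so ζ = 1.1/(2·0.7183) = 0.766.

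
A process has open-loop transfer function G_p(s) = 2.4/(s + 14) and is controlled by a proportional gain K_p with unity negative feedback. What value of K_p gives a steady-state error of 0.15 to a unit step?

Steady-state error for a unit step on this type-0 loop is 1/(1 + K_p·G_p(0)).
G_p(0) = 0.1714. Require 1/(1 + K_p·0.1714) = 0.15, so 1 + 0.1714·K_p = 6.667.
K_p = (6.667 − 1)/0.1714 = 33.1.

K_p = 33.1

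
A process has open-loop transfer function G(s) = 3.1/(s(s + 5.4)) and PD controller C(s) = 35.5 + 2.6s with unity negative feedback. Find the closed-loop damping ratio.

ζ = 0.642

Forward path: (35.5 + 2.6s)·3.1/(s(s+5.4)). The closed-loop characteristic equation is s² + (5.4 + 3.1·2.6)s + 3.1·35.5 = 0.
That is s² + 13.46s + 110 = 0, so ω_n = 10.49 rad/s and ζ = 13.46/(2·10.49) = 0.6415.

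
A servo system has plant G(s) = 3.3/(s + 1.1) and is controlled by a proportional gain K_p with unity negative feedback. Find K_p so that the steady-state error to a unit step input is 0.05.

The loop is type 0, so e_ss(step) = 1/(1 + K_pos) with K_pos = K_p·G(0).
G(0) = 3. Require 1/(1 + K_p·3) = 0.05, so 1 + 3·K_p = 20.
K_p = (20 − 1)/3 = 6.33.

K_p = 6.33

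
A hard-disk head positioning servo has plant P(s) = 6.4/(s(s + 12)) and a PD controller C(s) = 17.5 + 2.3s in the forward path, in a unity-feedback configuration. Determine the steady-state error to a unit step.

0

The open loop C(s)P(s) has a pole at the origin (type 1), so the static position error constant is infinite and e_ss = 1/(1+∞) = 0.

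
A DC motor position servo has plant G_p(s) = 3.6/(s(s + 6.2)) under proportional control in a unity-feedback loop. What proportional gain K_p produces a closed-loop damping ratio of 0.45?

K_p = 13.2

Closed-loop characteristic equation: s² + 6.2s + K_p·3.6 = 0.
So ω_n = √(3.6K_p) and 2ζω_n = 6.2, giving ζ = 6.2/(2√(3.6K_p)).
Setting ζ = 0.45: √(3.6K_p) = 6.2/(2·0.45) = 6.889, so K_p = 47.46/3.6 = 13.2.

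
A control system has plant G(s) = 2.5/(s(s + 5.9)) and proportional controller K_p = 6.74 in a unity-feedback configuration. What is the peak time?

Closed-loop characteristic equation: s² + 5.9s + 16.85 = 0, so ω_n = 4.105 rad/s and ζ = 5.9/(2·4.105) = 0.7187.
Damped frequency ω_d = ω_n√(1−ζ²) = 2.854 rad/s, so peak time T_p = π/ω_d = 1.1 s.

T_p = 1.1 s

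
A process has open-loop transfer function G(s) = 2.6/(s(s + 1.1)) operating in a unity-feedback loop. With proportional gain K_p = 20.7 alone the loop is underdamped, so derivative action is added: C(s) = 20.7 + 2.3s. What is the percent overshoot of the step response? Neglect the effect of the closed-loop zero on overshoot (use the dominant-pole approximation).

Forward path: (20.7 + 2.3s)·2.6/(s(s+1.1)). The closed-loop characteristic equation is s² + (1.1 + 2.6·2.3)s + 2.6·20.7 = 0.
That is s² + 7.08s + 53.82 = 0, so ω_n = 7.336 rad/s and ζ = 7.08/(2·7.336) = 0.4825.
%OS = 100·exp(−πζ/√(1−ζ²)) = 17.7%.

17.7%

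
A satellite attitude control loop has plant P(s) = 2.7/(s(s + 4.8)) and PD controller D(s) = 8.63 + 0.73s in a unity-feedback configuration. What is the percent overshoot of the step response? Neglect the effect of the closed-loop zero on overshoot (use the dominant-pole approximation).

Forward path: (8.63 + 0.73s)·2.7/(s(s+4.8)). The closed-loop characteristic equation is s² + (4.8 + 2.7·0.73)s + 2.7·8.63 = 0.
That is s² + 6.771s + 23.3 = 0, so ω_n = 4.827 rad/s and ζ = 6.771/(2·4.827) = 0.7014.
%OS = 100·exp(−πζ/√(1−ζ²)) = 4.55%.

4.55%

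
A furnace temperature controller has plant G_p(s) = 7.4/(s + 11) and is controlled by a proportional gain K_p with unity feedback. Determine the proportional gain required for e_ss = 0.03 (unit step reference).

K_p = 48.1

For a type-0 loop with proportional control, e_ss = 1/(1 + K_p·G_p(0)).
G_p(0) = 0.6727. Require 1/(1 + K_p·0.6727) = 0.03, so 1 + 0.6727·K_p = 33.33.
K_p = (33.33 − 1)/0.6727 = 48.1.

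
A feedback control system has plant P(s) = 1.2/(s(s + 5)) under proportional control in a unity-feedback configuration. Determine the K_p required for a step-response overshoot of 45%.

K_p = 85.8

From %OS = 100·exp(−πζ/√(1−ζ²)) = 45%, ζ = −ln(0.45)/√(π²+ln²(0.45)) = 0.2463.
Characteristic equation s² + 5s + 1.2K_p = 0 gives ζ = 5/(2√(1.2K_p)).
Setting ζ = 0.2463: √(1.2K_p) = 5/(2·0.2463) = 10.15, so K_p = 103/1.2 = 85.8.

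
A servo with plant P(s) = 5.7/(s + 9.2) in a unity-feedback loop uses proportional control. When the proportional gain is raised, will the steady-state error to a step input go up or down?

decrease

The position error constant K_pos = K_p·P(0) grows with K_p, and e_ss = 1/(1+K_pos) falls.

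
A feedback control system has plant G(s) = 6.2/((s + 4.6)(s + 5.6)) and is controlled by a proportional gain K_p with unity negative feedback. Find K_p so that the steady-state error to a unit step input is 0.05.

The loop is type 0, so e_ss(step) = 1/(1 + K_pos) with K_pos = K_p·G(0).
G(0) = 0.2407. Require 1/(1 + K_p·0.2407) = 0.05, so 1 + 0.2407·K_p = 20.
K_p = (20 − 1)/0.2407 = 78.9.

K_p = 78.9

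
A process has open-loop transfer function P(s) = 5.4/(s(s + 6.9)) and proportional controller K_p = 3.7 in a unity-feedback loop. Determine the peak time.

From 1 + K_pP(s) = 0: s² + 6.9s + 19.98 = 0 ⇒ ω_n = 4.47, ζ = 0.7718.
Damped frequency ω_d = ω_n√(1−ζ²) = 2.842 rad/s, so peak time T_p = π/ω_d = 1.11 s.

T_p = 1.11 s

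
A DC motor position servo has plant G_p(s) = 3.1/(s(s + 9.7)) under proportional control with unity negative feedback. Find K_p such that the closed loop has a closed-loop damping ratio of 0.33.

Closed-loop characteristic equation: s² + 9.7s + K_p·3.1 = 0.
So ω_n = √(3.1K_p) and 2ζω_n = 9.7, giving ζ = 9.7/(2√(3.1K_p)).
Setting ζ = 0.33: √(3.1K_p) = 9.7/(2·0.33) = 14.7, so K_p = 216/3.1 = 69.7.

K_p = 69.7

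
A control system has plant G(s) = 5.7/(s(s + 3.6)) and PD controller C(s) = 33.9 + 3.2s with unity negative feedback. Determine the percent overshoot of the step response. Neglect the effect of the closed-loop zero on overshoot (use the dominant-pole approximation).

Forward path: (33.9 + 3.2s)·5.7/(s(s+3.6)). The closed-loop characteristic equation is s² + (3.6 + 5.7·3.2)s + 5.7·33.9 = 0.
That is s² + 21.84s + 193.2 = 0, so ω_n = 13.9 rad/s and ζ = 21.84/(2·13.9) = 0.7856.
%OS = 100·exp(−πζ/√(1−ζ²)) = 1.85%.

1.85%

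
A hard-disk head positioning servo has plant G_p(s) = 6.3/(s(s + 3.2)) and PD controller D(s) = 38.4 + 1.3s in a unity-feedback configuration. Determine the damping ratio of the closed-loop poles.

ζ = 0.366

Forward path: (38.4 + 1.3s)·6.3/(s(s+3.2)). The closed-loop characteristic equation is s² + (3.2 + 6.3·1.3)s + 6.3·38.4 = 0.
That is s² + 11.39s + 241.9 = 0, so ω_n = 15.55 rad/s and ζ = 11.39/(2·15.55) = 0.3661.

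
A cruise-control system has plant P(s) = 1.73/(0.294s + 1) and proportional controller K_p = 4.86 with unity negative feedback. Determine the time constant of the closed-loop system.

τ = 0.0313 s

Closed loop: T(s) = K_p·P/(1+K_p·P) = 8.408/(0.294s + 1 + 8.408), with pole at s = −(1 + 8.408)/0.294 = −32.
Closed-loop time constant τ = 1/32 = 0.0313 s.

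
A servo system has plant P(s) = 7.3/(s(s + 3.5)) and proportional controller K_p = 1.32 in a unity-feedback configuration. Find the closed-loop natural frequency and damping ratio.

With unity feedback the closed-loop characteristic equation is s² + 3.5s + 1.32·7.3 = s² + 3.5s + 9.636 = 0.
Matching s² + 2ζω_n s + ω_n²: ω_n = √9.636 = 3.104 rad/s and 2ζω_n = 3.5, so ζ = 3.5/(2·3.104) = 0.564.

ω_n = 3.1 rad/s, ζ = 0.564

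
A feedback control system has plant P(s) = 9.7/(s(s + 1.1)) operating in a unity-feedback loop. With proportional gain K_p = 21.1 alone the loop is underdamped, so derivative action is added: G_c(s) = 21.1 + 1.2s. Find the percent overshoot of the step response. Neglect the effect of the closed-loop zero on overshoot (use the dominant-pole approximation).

Forward path: (21.1 + 1.2s)·9.7/(s(s+1.1)). The closed-loop characteristic equation is s² + (1.1 + 9.7·1.2)s + 9.7·21.1 = 0.
That is s² + 12.74s + 204.7 = 0, so ω_n = 14.31 rad/s and ζ = 12.74/(2·14.31) = 0.4453.
%OS = 100·exp(−πζ/√(1−ζ²)) = 21%.

21%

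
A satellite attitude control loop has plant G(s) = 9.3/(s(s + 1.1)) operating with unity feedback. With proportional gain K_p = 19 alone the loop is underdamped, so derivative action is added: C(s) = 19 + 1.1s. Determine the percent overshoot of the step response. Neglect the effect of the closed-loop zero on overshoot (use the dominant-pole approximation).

22.8%

Forward path: (19 + 1.1s)·9.3/(s(s+1.1)). The closed-loop characteristic equation is s² + (1.1 + 9.3·1.1)s + 9.3·19 = 0.
That is s² + 11.33s + 176.7 = 0, so ω_n = 13.29 rad/s and ζ = 11.33/(2·13.29) = 0.4262.
%OS = 100·exp(−πζ/√(1−ζ²)) = 22.8%.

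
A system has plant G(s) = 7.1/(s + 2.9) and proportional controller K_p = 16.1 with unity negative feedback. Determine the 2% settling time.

Closed-loop transfer function: T(s) = K_p·G(s)/(1 + K_p·G(s)) = 114.3/(s + 2.9 + 114.3) = 114.3/(s + 117.2).
Time constant τ = 1/117.2 = 0.008532 s, so the 2% settling time is about 4τ = 0.0341 s.

T_s ≈ 0.0341 s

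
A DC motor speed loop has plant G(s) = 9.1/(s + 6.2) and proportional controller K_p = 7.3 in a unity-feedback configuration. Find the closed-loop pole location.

s = -72.63

Closed-loop transfer function: T(s) = K_p·G(s)/(1 + K_p·G(s)) = 66.43/(s + 6.2 + 66.43) = 66.43/(s + 72.63).
The closed-loop pole is at s = −72.63.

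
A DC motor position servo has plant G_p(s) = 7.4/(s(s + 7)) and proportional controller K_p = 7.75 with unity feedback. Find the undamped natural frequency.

ω_n = 7.57 rad/s

1 + K_p·G_p(s) = 0 gives s² + 7s + 57.35 = 0.
So ω_n² = 57.35 ⇒ ω_n = 7.573 rad/s, and ζ = 7/(2ω_n) = 0.462.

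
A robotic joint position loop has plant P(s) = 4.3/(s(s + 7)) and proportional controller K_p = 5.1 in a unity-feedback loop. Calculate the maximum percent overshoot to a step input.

2.92%

From 1 + K_pP(s) = 0: s² + 7s + 21.93 = 0 ⇒ ω_n = 4.683, ζ = 0.7474.
%OS = 100·exp(−πζ/√(1−ζ²)) = 100·exp(−π·0.7474/√0.4414) = 2.92%.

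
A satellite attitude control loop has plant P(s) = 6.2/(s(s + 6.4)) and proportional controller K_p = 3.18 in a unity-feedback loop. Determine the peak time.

T_p = 1.02 s

Closed-loop characteristic equation: s² + 6.4s + 19.72 = 0, so ω_n = 4.44 rad/s and ζ = 6.4/(2·4.44) = 0.7207.
Damped frequency ω_d = ω_n√(1−ζ²) = 3.078 rad/s, so peak time T_p = π/ω_d = 1.02 s.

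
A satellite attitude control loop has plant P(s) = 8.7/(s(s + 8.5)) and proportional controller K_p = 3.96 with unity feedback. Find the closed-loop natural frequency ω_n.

The closed-loop denominator is s(s+8.5) + 3.96·8.7 = s² + 8.5s + 34.45.
So ω_n² = 34.45 ⇒ ω_n = 5.87 rad/s, and ζ = 8.5/(2ω_n) = 0.724.

ω_n = 5.87 rad/s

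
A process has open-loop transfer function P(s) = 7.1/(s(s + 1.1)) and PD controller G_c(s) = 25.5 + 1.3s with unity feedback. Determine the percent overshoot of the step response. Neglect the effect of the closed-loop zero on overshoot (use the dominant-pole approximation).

27.1%

Forward path: (25.5 + 1.3s)·7.1/(s(s+1.1)). The closed-loop characteristic equation is s² + (1.1 + 7.1·1.3)s + 7.1·25.5 = 0.
That is s² + 10.33s + 181 = 0, so ω_n = 13.46 rad/s and ζ = 10.33/(2·13.46) = 0.3839.
%OS = 100·exp(−πζ/√(1−ζ²)) = 27.1%.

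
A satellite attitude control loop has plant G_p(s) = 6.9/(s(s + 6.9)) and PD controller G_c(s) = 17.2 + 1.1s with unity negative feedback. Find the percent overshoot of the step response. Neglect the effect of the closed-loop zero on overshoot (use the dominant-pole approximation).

6.1%

Forward path: (17.2 + 1.1s)·6.9/(s(s+6.9)). The closed-loop characteristic equation is s² + (6.9 + 6.9·1.1)s + 6.9·17.2 = 0.
That is s² + 14.49s + 118.7 = 0, so ω_n = 10.89 rad/s and ζ = 14.49/(2·10.89) = 0.665.
%OS = 100·exp(−πζ/√(1−ζ²)) = 6.1%.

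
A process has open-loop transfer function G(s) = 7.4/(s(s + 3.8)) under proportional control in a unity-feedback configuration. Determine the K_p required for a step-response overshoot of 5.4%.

From %OS = 100·exp(−πζ/√(1−ζ²)) = 5.4%, ζ = −ln(0.054)/√(π²+ln²(0.054)) = 0.6806.
Characteristic equation s² + 3.8s + 7.4K_p = 0 gives ζ = 3.8/(2√(7.4K_p)).
Setting ζ = 0.6806: √(7.4K_p) = 3.8/(2·0.6806) = 2.791, so K_p = 7.792/7.4 = 1.05.

K_p = 1.05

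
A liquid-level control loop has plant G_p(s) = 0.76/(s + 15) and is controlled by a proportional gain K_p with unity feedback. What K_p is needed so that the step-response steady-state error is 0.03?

For a type-0 loop with proportional control, e_ss = 1/(1 + K_p·G_p(0)).
G_p(0) = 0.05067. Require 1/(1 + K_p·0.05067) = 0.03, so 1 + 0.05067·K_p = 33.33.
K_p = (33.33 − 1)/0.05067 = 638.

K_p = 638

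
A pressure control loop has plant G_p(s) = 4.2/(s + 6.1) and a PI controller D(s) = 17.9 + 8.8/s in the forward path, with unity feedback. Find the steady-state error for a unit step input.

The open loop D(s)G_p(s) has a pole at the origin (type 1), so the static position error constant is infinite and e_ss = 1/(1+∞) = 0.

0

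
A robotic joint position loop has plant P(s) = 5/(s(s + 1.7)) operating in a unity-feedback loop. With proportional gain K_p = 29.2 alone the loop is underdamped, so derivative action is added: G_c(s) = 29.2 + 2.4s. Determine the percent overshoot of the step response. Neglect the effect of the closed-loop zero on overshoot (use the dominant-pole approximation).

Forward path: (29.2 + 2.4s)·5/(s(s+1.7)). The closed-loop characteristic equation is s² + (1.7 + 5·2.4)s + 5·29.2 = 0.
That is s² + 13.7s + 146 = 0, so ω_n = 12.08 rad/s and ζ = 13.7/(2·12.08) = 0.5669.
%OS = 100·exp(−πζ/√(1−ζ²)) = 11.5%.

11.5%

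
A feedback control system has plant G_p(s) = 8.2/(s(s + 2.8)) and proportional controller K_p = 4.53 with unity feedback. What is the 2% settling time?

T_s ≈ 2.86 s

Closed-loop characteristic equation: s² + 2.8s + 37.15 = 0, so ω_n = 6.095 rad/s and ζ = 2.8/(2·6.095) = 0.2297.
2% settling time T_s ≈ 4/(ζω_n) = 4/1.4 = 2.86 s.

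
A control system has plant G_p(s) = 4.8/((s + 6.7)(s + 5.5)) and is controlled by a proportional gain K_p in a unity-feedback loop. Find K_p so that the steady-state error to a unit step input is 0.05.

The loop is type 0, so e_ss(step) = 1/(1 + K_pos) with K_pos = K_p·G_p(0).
G_p(0) = 0.1303. Require 1/(1 + K_p·0.1303) = 0.05, so 1 + 0.1303·K_p = 20.
K_p = (20 − 1)/0.1303 = 146.

K_p = 146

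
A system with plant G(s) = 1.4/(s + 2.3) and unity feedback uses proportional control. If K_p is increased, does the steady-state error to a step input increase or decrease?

e_ss = 1/(1 + K_p·G(0)); a larger K_p raises the denominator, so e_ss decreases.

decrease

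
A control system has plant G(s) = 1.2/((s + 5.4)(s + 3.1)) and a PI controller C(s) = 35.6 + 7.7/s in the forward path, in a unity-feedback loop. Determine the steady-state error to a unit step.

0

The open loop C(s)G(s) has a pole at the origin (type 1), so the static position error constant is infinite and e_ss = 1/(1+∞) = 0.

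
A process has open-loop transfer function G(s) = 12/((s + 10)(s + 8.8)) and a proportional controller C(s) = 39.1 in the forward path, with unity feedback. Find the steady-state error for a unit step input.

0.158

The loop is type 0. Static position error constant K_pos = C(0)·G(0) = 39.1·0.1364 = 5.332.
Steady-state error to a unit step: e_ss = 1/(1+K_pos) = 1/6.332 = 0.158.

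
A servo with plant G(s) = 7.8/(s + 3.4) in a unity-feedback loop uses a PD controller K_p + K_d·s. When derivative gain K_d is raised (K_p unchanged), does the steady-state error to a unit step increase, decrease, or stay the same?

unchanged

At s = 0 the derivative term contributes nothing: C(0) = K_p regardless of K_d, so K_pos = K_p·G(0) and e_ss are unchanged.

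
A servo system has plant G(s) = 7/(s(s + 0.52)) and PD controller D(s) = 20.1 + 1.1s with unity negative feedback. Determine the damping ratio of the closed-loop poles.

Forward path: (20.1 + 1.1s)·7/(s(s+0.52)). The closed-loop characteristic equation is s² + (0.52 + 7·1.1)s + 7·20.1 = 0.
That is s² + 8.22s + 140.7 = 0, so ω_n = 11.86 rad/s and ζ = 8.22/(2·11.86) = 0.3465.

ζ = 0.346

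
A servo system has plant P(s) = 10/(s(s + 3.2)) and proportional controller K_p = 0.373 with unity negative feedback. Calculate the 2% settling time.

T_s ≈ 2.5 s

Closed-loop characteristic equation: s² + 3.2s + 3.73 = 0, so ω_n = 1.931 rad/s and ζ = 3.2/(2·1.931) = 0.8284.
2% settling time T_s ≈ 4/(ζω_n) = 4/1.6 = 2.5 s.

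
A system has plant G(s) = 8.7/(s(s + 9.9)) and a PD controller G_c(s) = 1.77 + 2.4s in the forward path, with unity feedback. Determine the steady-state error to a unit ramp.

0.643

The loop has one pole at the origin (type 1). Velocity error constant K_v = lim_{s→0} s·G_c(s)G(s) = 1.77·8.7/9.9 = 1.555.
Steady-state error to a unit ramp: e_ss = 1/K_v = 0.643.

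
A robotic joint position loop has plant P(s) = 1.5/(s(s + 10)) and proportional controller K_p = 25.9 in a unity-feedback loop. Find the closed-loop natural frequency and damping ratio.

With unity feedback the closed-loop characteristic equation is s² + 10s + 25.9·1.5 = s² + 10s + 38.85 = 0.
So ω_n² = 38.85 ⇒ ω_n = 6.233 rad/s, and ζ = 10/(2ω_n) = 0.802.

ω_n = 6.23 rad/s, ζ = 0.802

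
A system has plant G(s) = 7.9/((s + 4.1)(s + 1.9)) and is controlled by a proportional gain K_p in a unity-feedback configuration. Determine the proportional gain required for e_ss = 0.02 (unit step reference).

For a type-0 loop with proportional control, e_ss = 1/(1 + K_p·G(0)).
G(0) = 1.014. Require 1/(1 + K_p·1.014) = 0.02, so 1 + 1.014·K_p = 50.
K_p = (50 − 1)/1.014 = 48.3.

K_p = 48.3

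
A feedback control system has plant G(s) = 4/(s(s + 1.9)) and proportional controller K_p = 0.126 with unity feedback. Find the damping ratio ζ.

The closed-loop denominator is s(s+1.9) + 0.126·4 = s² + 1.9s + 0.504.
Matching s² + 2ζω_n s + ω_n²: ω_n = √0.504 = 0.7099 rad/s and 2ζω_n = 1.9, so ζ = 1.9/(2·0.7099) = 1.34.

ζ = 1.34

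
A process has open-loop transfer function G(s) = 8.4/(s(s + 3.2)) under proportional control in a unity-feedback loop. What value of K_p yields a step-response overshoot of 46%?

From %OS = 100·exp(−πζ/√(1−ζ²)) = 46%, ζ = −ln(0.46)/√(π²+ln²(0.46)) = 0.24.
Characteristic equation s² + 3.2s + 8.4K_p = 0 gives ζ = 3.2/(2√(8.4K_p)).
Setting ζ = 0.24: √(8.4K_p) = 3.2/(2·0.24) = 6.668, so K_p = 44.46/8.4 = 5.29.

K_p = 5.29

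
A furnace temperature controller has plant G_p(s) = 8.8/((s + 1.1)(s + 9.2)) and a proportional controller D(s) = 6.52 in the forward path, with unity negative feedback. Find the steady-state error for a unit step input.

The loop is type 0. Static position error constant K_pos = D(0)·G_p(0) = 6.52·0.8696 = 5.67.
Steady-state error to a unit step: e_ss = 1/(1+K_pos) = 1/6.67 = 0.15.

0.15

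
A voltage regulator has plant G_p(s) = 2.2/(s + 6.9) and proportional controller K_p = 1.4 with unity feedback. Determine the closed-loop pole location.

Closed-loop transfer function: T(s) = K_p·G_p(s)/(1 + K_p·G_p(s)) = 3.08/(s + 6.9 + 3.08) = 3.08/(s + 9.98).
The closed-loop pole is at s = −9.98.

s = -9.98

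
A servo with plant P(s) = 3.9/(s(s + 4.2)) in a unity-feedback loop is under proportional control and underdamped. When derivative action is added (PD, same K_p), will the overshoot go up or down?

The derivative term adds K·K_d to the s-coefficient of the characteristic equation, raising 2ζω_n while ω_n is unchanged; ζ increases, so overshoot decreases.

decrease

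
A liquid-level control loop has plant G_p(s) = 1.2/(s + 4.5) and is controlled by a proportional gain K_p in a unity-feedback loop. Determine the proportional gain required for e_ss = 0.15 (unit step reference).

K_p = 21.2

For a type-0 loop with proportional control, e_ss = 1/(1 + K_p·G_p(0)).
G_p(0) = 0.2667. Require 1/(1 + K_p·0.2667) = 0.15, so 1 + 0.2667·K_p = 6.667.
K_p = (6.667 − 1)/0.2667 = 21.2.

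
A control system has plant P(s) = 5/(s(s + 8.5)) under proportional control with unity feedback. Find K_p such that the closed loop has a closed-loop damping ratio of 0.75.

K_p = 6.42

Closed-loop characteristic equation: s² + 8.5s + K_p·5 = 0.
So ω_n = √(5K_p) and 2ζω_n = 8.5, giving ζ = 8.5/(2√(5K_p)).
Setting ζ = 0.75: √(5K_p) = 8.5/(2·0.75) = 5.667, so K_p = 32.11/5 = 6.42.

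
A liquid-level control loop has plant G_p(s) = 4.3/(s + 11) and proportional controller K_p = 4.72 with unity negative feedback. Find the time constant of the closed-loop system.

Closed-loop transfer function: T(s) = K_p·G_p(s)/(1 + K_p·G_p(s)) = 20.3/(s + 11 + 20.3) = 20.3/(s + 31.3).
Time constant τ = 1/31.3 = 0.032 s.

τ = 0.032 s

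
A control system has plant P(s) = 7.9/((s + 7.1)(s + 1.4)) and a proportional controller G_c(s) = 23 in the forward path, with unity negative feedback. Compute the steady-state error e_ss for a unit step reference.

The loop is type 0. Static position error constant K_pos = G_c(0)·P(0) = 23·0.7948 = 18.28.
Steady-state error to a unit step: e_ss = 1/(1+K_pos) = 1/19.28 = 0.0519.

0.0519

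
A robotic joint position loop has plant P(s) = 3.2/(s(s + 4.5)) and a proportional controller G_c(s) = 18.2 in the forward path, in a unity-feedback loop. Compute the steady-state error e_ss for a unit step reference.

0

The open loop G_c(s)P(s) has a pole at the origin (type 1), so the static position error constant is infinite and e_ss = 1/(1+∞) = 0.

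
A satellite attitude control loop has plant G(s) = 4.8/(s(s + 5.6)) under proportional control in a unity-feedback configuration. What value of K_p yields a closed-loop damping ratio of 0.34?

Closed-loop characteristic equation: s² + 5.6s + K_p·4.8 = 0.
So ω_n = √(4.8K_p) and 2ζω_n = 5.6, giving ζ = 5.6/(2√(4.8K_p)).
Setting ζ = 0.34: √(4.8K_p) = 5.6/(2·0.34) = 8.235, so K_p = 67.82/4.8 = 14.1.

K_p = 14.1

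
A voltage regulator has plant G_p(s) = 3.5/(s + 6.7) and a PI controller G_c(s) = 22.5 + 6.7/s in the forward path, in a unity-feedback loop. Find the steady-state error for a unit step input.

0

The open loop G_c(s)G_p(s) has a pole at the origin (type 1), so the static position error constant is infinite and e_ss = 1/(1+∞) = 0.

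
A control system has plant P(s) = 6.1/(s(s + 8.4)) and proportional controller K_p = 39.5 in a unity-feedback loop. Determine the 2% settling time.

T_s ≈ 0.952 s

Closed-loop characteristic equation: s² + 8.4s + 240.9 = 0, so ω_n = 15.52 rad/s and ζ = 8.4/(2·15.52) = 0.2706.
2% settling time T_s ≈ 4/(ζω_n) = 4/4.2 = 0.952 s.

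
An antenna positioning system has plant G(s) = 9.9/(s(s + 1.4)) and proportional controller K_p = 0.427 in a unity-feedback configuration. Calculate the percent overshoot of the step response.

32.1%

The closed-loop denominator s² + 1.4s + 4.227 gives ω_n = √4.227 = 2.056 and ζ = 1.4/(2ω_n) = 0.3405.
%OS = 100·exp(−πζ/√(1−ζ²)) = 100·exp(−π·0.3405/√0.8841) = 32.1%.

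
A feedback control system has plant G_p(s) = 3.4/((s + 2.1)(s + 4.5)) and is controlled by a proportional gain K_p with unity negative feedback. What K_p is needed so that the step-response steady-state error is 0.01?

Steady-state error for a unit step on this type-0 loop is 1/(1 + K_p·G_p(0)).
G_p(0) = 0.3598. Require 1/(1 + K_p·0.3598) = 0.01, so 1 + 0.3598·K_p = 100.
K_p = (100 − 1)/0.3598 = 275.

K_p = 275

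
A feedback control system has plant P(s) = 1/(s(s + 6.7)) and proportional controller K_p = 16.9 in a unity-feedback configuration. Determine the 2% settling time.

T_s ≈ 1.19 s

From 1 + K_pP(s) = 0: s² + 6.7s + 16.9 = 0 ⇒ ω_n = 4.111, ζ = 0.8149.
2% settling time T_s ≈ 4/(ζω_n) = 4/3.35 = 1.19 s.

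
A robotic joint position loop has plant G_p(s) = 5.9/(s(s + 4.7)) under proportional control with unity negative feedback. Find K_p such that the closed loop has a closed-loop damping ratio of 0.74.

K_p = 1.71

Closed-loop characteristic equation: s² + 4.7s + K_p·5.9 = 0.
So ω_n = √(5.9K_p) and 2ζω_n = 4.7, giving ζ = 4.7/(2√(5.9K_p)).
Setting ζ = 0.74: √(5.9K_p) = 4.7/(2·0.74) = 3.176, so K_p = 10.08/5.9 = 1.71.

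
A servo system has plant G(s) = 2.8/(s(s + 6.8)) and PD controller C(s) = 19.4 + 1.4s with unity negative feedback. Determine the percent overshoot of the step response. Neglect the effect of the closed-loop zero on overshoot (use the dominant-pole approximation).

Forward path: (19.4 + 1.4s)·2.8/(s(s+6.8)). The closed-loop characteristic equation is s² + (6.8 + 2.8·1.4)s + 2.8·19.4 = 0.
That is s² + 10.72s + 54.32 = 0, so ω_n = 7.37 rad/s and ζ = 10.72/(2·7.37) = 0.7273.
%OS = 100·exp(−πζ/√(1−ζ²)) = 3.58%.

3.58%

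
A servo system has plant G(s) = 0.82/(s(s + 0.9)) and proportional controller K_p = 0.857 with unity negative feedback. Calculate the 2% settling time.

T_s ≈ 8.89 s

Closed-loop characteristic equation: s² + 0.9s + 0.7027 = 0, so ω_n = 0.8383 rad/s and ζ = 0.9/(2·0.8383) = 0.5368.
2% settling time T_s ≈ 4/(ζω_n) = 4/0.45 = 8.89 s.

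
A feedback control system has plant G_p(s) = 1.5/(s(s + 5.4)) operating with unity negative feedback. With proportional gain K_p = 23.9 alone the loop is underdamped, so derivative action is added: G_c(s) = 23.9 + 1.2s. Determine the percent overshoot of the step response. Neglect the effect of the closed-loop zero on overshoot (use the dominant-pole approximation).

Forward path: (23.9 + 1.2s)·1.5/(s(s+5.4)). The closed-loop characteristic equation is s² + (5.4 + 1.5·1.2)s + 1.5·23.9 = 0.
That is s² + 7.2s + 35.85 = 0, so ω_n = 5.987 rad/s and ζ = 7.2/(2·5.987) = 0.6013.
%OS = 100·exp(−πζ/√(1−ζ²)) = 9.41%.

9.41%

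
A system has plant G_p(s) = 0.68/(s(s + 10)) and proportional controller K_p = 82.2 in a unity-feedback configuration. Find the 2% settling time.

T_s ≈ 0.8 s

Closed-loop characteristic equation: s² + 10s + 55.9 = 0, so ω_n = 7.476 rad/s and ζ = 10/(2·7.476) = 0.6688.
2% settling time T_s ≈ 4/(ζω_n) = 4/5 = 0.8 s.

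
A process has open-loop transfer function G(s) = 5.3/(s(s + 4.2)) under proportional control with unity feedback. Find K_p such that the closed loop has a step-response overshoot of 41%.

From %OS = 100·exp(−πζ/√(1−ζ²)) = 41%, ζ = −ln(0.41)/√(π²+ln²(0.41)) = 0.273.
Characteristic equation s² + 4.2s + 5.3K_p = 0 gives ζ = 4.2/(2√(5.3K_p)).
Setting ζ = 0.273: √(5.3K_p) = 4.2/(2·0.273) = 7.692, so K_p = 59.16/5.3 = 11.2.

K_p = 11.2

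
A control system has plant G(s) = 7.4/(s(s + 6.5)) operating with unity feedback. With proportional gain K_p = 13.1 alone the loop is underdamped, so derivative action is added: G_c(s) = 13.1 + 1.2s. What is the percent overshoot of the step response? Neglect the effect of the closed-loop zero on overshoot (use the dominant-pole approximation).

Forward path: (13.1 + 1.2s)·7.4/(s(s+6.5)). The closed-loop characteristic equation is s² + (6.5 + 7.4·1.2)s + 7.4·13.1 = 0.
That is s² + 15.38s + 96.94 = 0, so ω_n = 9.846 rad/s and ζ = 15.38/(2·9.846) = 0.781.
%OS = 100·exp(−πζ/√(1−ζ²)) = 1.97%.

1.97%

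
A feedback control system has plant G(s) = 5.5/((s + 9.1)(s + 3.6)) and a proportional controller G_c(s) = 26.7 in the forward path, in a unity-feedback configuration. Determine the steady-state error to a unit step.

0.182

The loop is type 0. Static position error constant K_pos = G_c(0)·G(0) = 26.7·0.1679 = 4.483.
Steady-state error to a unit step: e_ss = 1/(1+K_pos) = 1/5.483 = 0.182.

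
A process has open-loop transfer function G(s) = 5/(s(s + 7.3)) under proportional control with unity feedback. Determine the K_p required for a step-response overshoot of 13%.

K_p = 8.98

From %OS = 100·exp(−πζ/√(1−ζ²)) = 13%, ζ = −ln(0.13)/√(π²+ln²(0.13)) = 0.5446.
Characteristic equation s² + 7.3s + 5K_p = 0 gives ζ = 7.3/(2√(5K_p)).
Setting ζ = 0.5446: √(5K_p) = 7.3/(2·0.5446) = 6.702, so K_p = 44.91/5 = 8.98.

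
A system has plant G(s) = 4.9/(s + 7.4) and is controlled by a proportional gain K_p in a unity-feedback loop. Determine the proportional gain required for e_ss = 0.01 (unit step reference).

K_p = 150

For a type-0 loop with proportional control, e_ss = 1/(1 + K_p·G(0)).
G(0) = 0.6622. Require 1/(1 + K_p·0.6622) = 0.01, so 1 + 0.6622·K_p = 100.
K_p = (100 − 1)/0.6622 = 150.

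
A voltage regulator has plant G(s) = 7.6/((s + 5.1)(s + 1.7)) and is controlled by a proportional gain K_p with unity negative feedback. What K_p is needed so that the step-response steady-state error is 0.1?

The loop is type 0, so e_ss(step) = 1/(1 + K_pos) with K_pos = K_p·G(0).
G(0) = 0.8766. Require 1/(1 + K_p·0.8766) = 0.1, so 1 + 0.8766·K_p = 10.
K_p = (10 − 1)/0.8766 = 10.3.

K_p = 10.3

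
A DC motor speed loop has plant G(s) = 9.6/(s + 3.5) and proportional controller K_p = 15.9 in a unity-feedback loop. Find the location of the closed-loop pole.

Closed-loop transfer function: T(s) = K_p·G(s)/(1 + K_p·G(s)) = 152.6/(s + 3.5 + 152.6) = 152.6/(s + 156.1).
The closed-loop pole is at s = −156.1.

s = -156.1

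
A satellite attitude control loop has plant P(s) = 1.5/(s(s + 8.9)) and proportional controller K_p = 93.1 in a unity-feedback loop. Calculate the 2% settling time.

T_s ≈ 0.899 s

From 1 + K_pP(s) = 0: s² + 8.9s + 139.6 = 0 ⇒ ω_n = 11.82, ζ = 0.3766.
2% settling time T_s ≈ 4/(ζω_n) = 4/4.45 = 0.899 s.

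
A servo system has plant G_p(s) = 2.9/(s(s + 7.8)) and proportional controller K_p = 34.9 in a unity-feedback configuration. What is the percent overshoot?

26.7%

Closed-loop characteristic equation: s² + 7.8s + 101.2 = 0, so ω_n = 10.06 rad/s and ζ = 7.8/(2·10.06) = 0.3877.
%OS = 100·exp(−πζ/√(1−ζ²)) = 100·exp(−π·0.3877/√0.8497) = 26.7%.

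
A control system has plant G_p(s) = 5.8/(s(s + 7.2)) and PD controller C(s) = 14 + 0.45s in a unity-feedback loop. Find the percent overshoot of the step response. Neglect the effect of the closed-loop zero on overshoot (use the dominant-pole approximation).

Forward path: (14 + 0.45s)·5.8/(s(s+7.2)). The closed-loop characteristic equation is s² + (7.2 + 5.8·0.45)s + 5.8·14 = 0.
That is s² + 9.81s + 81.2 = 0, so ω_n = 9.011 rad/s and ζ = 9.81/(2·9.011) = 0.5443.
%OS = 100·exp(−πζ/√(1−ζ²)) = 13%.

13%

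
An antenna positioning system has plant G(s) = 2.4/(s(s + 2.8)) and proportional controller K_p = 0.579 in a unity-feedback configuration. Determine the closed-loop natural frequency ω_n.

ω_n = 1.18 rad/s

The closed-loop denominator is s(s+2.8) + 0.579·2.4 = s² + 2.8s + 1.39.
So ω_n² = 1.39 ⇒ ω_n = 1.179 rad/s, and ζ = 2.8/(2ω_n) = 1.19.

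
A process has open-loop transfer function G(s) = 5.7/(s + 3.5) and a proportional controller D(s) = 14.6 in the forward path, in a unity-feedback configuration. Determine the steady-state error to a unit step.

The loop is type 0. Static position error constant K_pos = D(0)·G(0) = 14.6·1.629 = 23.78.
Steady-state error to a unit step: e_ss = 1/(1+K_pos) = 1/24.78 = 0.0404.

0.0404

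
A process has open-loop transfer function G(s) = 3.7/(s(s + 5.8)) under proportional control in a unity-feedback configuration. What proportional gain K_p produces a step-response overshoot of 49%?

From %OS = 100·exp(−πζ/√(1−ζ²)) = 49%, ζ = −ln(0.49)/√(π²+ln²(0.49)) = 0.2214.
Characteristic equation s² + 5.8s + 3.7K_p = 0 gives ζ = 5.8/(2√(3.7K_p)).
Setting ζ = 0.2214: √(3.7K_p) = 5.8/(2·0.2214) = 13.1, so K_p = 171.5/3.7 = 46.4.

K_p = 46.4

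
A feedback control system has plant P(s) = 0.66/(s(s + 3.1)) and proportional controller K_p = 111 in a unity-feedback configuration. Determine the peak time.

T_p = 0.373 s

Closed-loop characteristic equation: s² + 3.1s + 73.26 = 0, so ω_n = 8.559 rad/s and ζ = 3.1/(2·8.559) = 0.1811.
Damped frequency ω_d = ω_n√(1−ζ²) = 8.418 rad/s, so peak time T_p = π/ω_d = 0.373 s.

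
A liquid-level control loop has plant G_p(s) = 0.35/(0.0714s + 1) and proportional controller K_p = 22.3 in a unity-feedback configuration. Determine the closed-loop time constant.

τ = 0.00811 s

Closed loop: T(s) = K_p·G_p/(1+K_p·G_p) = 7.805/(0.0714s + 1 + 7.805), with pole at s = −(1 + 7.805)/0.0714 = −123.3.
Closed-loop time constant τ = 1/123.3 = 0.00811 s.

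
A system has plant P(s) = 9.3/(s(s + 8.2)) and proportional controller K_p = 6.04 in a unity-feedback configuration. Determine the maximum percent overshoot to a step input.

12.8%

From 1 + K_pP(s) = 0: s² + 8.2s + 56.17 = 0 ⇒ ω_n = 7.495, ζ = 0.547.
%OS = 100·exp(−πζ/√(1−ζ²)) = 100·exp(−π·0.547/√0.7007) = 12.8%.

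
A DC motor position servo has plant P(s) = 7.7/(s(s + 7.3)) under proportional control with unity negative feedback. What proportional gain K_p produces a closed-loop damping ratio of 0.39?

K_p = 11.4

Closed-loop characteristic equation: s² + 7.3s + K_p·7.7 = 0.
So ω_n = √(7.7K_p) and 2ζω_n = 7.3, giving ζ = 7.3/(2√(7.7K_p)).
Setting ζ = 0.39: √(7.7K_p) = 7.3/(2·0.39) = 9.359, so K_p = 87.59/7.7 = 11.4.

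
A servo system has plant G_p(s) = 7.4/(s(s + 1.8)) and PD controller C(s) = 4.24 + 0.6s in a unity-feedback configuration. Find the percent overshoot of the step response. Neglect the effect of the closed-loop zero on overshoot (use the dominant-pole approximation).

Forward path: (4.24 + 0.6s)·7.4/(s(s+1.8)). The closed-loop characteristic equation is s² + (1.8 + 7.4·0.6)s + 7.4·4.24 = 0.
That is s² + 6.24s + 31.38 = 0, so ω_n = 5.601 rad/s and ζ = 6.24/(2·5.601) = 0.557.
%OS = 100·exp(−πζ/√(1−ζ²)) = 12.2%.

12.2%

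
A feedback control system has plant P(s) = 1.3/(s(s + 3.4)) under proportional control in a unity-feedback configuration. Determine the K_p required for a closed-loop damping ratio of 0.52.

K_p = 8.22

Closed-loop characteristic equation: s² + 3.4s + K_p·1.3 = 0.
So ω_n = √(1.3K_p) and 2ζω_n = 3.4, giving ζ = 3.4/(2√(1.3K_p)).
Setting ζ = 0.52: √(1.3K_p) = 3.4/(2·0.52) = 3.269, so K_p = 10.69/1.3 = 8.22.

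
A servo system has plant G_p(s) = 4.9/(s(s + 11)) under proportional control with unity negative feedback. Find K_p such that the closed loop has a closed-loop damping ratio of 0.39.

Closed-loop characteristic equation: s² + 11s + K_p·4.9 = 0.
So ω_n = √(4.9K_p) and 2ζω_n = 11, giving ζ = 11/(2√(4.9K_p)).
Setting ζ = 0.39: √(4.9K_p) = 11/(2·0.39) = 14.1, so K_p = 198.9/4.9 = 40.6.

K_p = 40.6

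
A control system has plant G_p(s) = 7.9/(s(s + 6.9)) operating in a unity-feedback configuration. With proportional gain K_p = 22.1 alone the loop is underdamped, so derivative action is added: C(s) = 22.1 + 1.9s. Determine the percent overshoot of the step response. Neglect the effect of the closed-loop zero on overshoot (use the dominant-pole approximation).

0.948%

Forward path: (22.1 + 1.9s)·7.9/(s(s+6.9)). The closed-loop characteristic equation is s² + (6.9 + 7.9·1.9)s + 7.9·22.1 = 0.
That is s² + 21.91s + 174.6 = 0, so ω_n = 13.21 rad/s and ζ = 21.91/(2·13.21) = 0.8291.
%OS = 100·exp(−πζ/√(1−ζ²)) = 0.948%.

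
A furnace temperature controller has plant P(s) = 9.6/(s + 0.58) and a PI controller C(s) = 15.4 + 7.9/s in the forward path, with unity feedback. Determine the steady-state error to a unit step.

0

The open loop C(s)P(s) has a pole at the origin (type 1), so the static position error constant is infinite and e_ss = 1/(1+∞) = 0.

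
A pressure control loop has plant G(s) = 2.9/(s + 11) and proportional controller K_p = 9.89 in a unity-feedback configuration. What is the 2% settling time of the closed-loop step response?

Closed-loop transfer function: T(s) = K_p·G(s)/(1 + K_p·G(s)) = 28.68/(s + 11 + 28.68) = 28.68/(s + 39.68).
Time constant τ = 1/39.68 = 0.0252 s, so the 2% settling time is about 4τ = 0.101 s.

T_s ≈ 0.101 s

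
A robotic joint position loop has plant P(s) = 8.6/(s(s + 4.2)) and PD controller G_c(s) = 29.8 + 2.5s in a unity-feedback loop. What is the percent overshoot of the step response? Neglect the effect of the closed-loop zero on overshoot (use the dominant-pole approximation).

1.46%

Forward path: (29.8 + 2.5s)·8.6/(s(s+4.2)). The closed-loop characteristic equation is s² + (4.2 + 8.6·2.5)s + 8.6·29.8 = 0.
That is s² + 25.7s + 256.3 = 0, so ω_n = 16.01 rad/s and ζ = 25.7/(2·16.01) = 0.8027.
%OS = 100·exp(−πζ/√(1−ζ²)) = 1.46%.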